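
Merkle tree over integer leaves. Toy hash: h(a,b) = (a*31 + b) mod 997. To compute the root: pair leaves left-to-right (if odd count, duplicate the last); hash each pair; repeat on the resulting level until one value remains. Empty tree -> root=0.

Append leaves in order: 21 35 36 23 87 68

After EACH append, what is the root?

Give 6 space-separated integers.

After append 21 (leaves=[21]):
  L0: [21]
  root=21
After append 35 (leaves=[21, 35]):
  L0: [21, 35]
  L1: h(21,35)=(21*31+35)%997=686 -> [686]
  root=686
After append 36 (leaves=[21, 35, 36]):
  L0: [21, 35, 36]
  L1: h(21,35)=(21*31+35)%997=686 h(36,36)=(36*31+36)%997=155 -> [686, 155]
  L2: h(686,155)=(686*31+155)%997=484 -> [484]
  root=484
After append 23 (leaves=[21, 35, 36, 23]):
  L0: [21, 35, 36, 23]
  L1: h(21,35)=(21*31+35)%997=686 h(36,23)=(36*31+23)%997=142 -> [686, 142]
  L2: h(686,142)=(686*31+142)%997=471 -> [471]
  root=471
After append 87 (leaves=[21, 35, 36, 23, 87]):
  L0: [21, 35, 36, 23, 87]
  L1: h(21,35)=(21*31+35)%997=686 h(36,23)=(36*31+23)%997=142 h(87,87)=(87*31+87)%997=790 -> [686, 142, 790]
  L2: h(686,142)=(686*31+142)%997=471 h(790,790)=(790*31+790)%997=355 -> [471, 355]
  L3: h(471,355)=(471*31+355)%997=1 -> [1]
  root=1
After append 68 (leaves=[21, 35, 36, 23, 87, 68]):
  L0: [21, 35, 36, 23, 87, 68]
  L1: h(21,35)=(21*31+35)%997=686 h(36,23)=(36*31+23)%997=142 h(87,68)=(87*31+68)%997=771 -> [686, 142, 771]
  L2: h(686,142)=(686*31+142)%997=471 h(771,771)=(771*31+771)%997=744 -> [471, 744]
  L3: h(471,744)=(471*31+744)%997=390 -> [390]
  root=390

Answer: 21 686 484 471 1 390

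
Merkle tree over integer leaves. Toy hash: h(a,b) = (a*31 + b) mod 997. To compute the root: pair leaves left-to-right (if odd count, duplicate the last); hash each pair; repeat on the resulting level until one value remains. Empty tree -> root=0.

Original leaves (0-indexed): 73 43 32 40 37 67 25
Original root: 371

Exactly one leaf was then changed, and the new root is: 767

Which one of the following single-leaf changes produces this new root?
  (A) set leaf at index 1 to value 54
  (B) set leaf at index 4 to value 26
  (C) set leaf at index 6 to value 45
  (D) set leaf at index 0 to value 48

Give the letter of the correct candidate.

Original leaves: [73, 43, 32, 40, 37, 67, 25]
Target new root: 767
Try each candidate change and compute the resulting root:
Candidate A: set leaf[1] = 54 -> leaves = [73, 54, 32, 40, 37, 67, 25]
  L0: [73, 54, 32, 40, 37, 67, 25]
  L1: h(73,54)=(73*31+54)%997=323 h(32,40)=(32*31+40)%997=35 h(37,67)=(37*31+67)%997=217 h(25,25)=(25*31+25)%997=800 -> [323, 35, 217, 800]
  L2: h(323,35)=(323*31+35)%997=78 h(217,800)=(217*31+800)%997=548 -> [78, 548]
  L3: h(78,548)=(78*31+548)%997=972 -> [972]
  root = 972 != target 767
Candidate B: set leaf[4] = 26 -> leaves = [73, 43, 32, 40, 26, 67, 25]
  L0: [73, 43, 32, 40, 26, 67, 25]
  L1: h(73,43)=(73*31+43)%997=312 h(32,40)=(32*31+40)%997=35 h(26,67)=(26*31+67)%997=873 h(25,25)=(25*31+25)%997=800 -> [312, 35, 873, 800]
  L2: h(312,35)=(312*31+35)%997=734 h(873,800)=(873*31+800)%997=944 -> [734, 944]
  L3: h(734,944)=(734*31+944)%997=767 -> [767]
  root = 767 == target 767  ** MATCH **
Candidate C: set leaf[6] = 45 -> leaves = [73, 43, 32, 40, 37, 67, 45]
  L0: [73, 43, 32, 40, 37, 67, 45]
  L1: h(73,43)=(73*31+43)%997=312 h(32,40)=(32*31+40)%997=35 h(37,67)=(37*31+67)%997=217 h(45,45)=(45*31+45)%997=443 -> [312, 35, 217, 443]
  L2: h(312,35)=(312*31+35)%997=734 h(217,443)=(217*31+443)%997=191 -> [734, 191]
  L3: h(734,191)=(734*31+191)%997=14 -> [14]
  root = 14 != target 767
Candidate D: set leaf[0] = 48 -> leaves = [48, 43, 32, 40, 37, 67, 25]
  L0: [48, 43, 32, 40, 37, 67, 25]
  L1: h(48,43)=(48*31+43)%997=534 h(32,40)=(32*31+40)%997=35 h(37,67)=(37*31+67)%997=217 h(25,25)=(25*31+25)%997=800 -> [534, 35, 217, 800]
  L2: h(534,35)=(534*31+35)%997=637 h(217,800)=(217*31+800)%997=548 -> [637, 548]
  L3: h(637,548)=(637*31+548)%997=355 -> [355]
  root = 355 != target 767
Candidate B produces the target root.

Answer: B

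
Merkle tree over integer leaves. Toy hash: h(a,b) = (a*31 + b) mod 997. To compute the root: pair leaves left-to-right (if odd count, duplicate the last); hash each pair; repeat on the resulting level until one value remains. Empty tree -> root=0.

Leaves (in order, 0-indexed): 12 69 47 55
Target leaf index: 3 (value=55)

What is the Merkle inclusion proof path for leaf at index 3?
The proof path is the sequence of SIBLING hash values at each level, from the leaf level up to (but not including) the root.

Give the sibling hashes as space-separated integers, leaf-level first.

Answer: 47 441

Derivation:
L0 (leaves): [12, 69, 47, 55], target index=3
L1: h(12,69)=(12*31+69)%997=441 [pair 0] h(47,55)=(47*31+55)%997=515 [pair 1] -> [441, 515]
  Sibling for proof at L0: 47
L2: h(441,515)=(441*31+515)%997=228 [pair 0] -> [228]
  Sibling for proof at L1: 441
Root: 228
Proof path (sibling hashes from leaf to root): [47, 441]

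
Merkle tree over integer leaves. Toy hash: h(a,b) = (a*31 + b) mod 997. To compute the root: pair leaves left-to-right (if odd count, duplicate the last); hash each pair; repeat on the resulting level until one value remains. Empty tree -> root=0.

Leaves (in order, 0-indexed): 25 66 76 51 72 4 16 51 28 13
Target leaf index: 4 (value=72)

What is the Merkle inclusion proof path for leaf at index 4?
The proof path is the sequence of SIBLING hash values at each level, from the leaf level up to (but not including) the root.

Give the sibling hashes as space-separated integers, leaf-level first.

L0 (leaves): [25, 66, 76, 51, 72, 4, 16, 51, 28, 13], target index=4
L1: h(25,66)=(25*31+66)%997=841 [pair 0] h(76,51)=(76*31+51)%997=413 [pair 1] h(72,4)=(72*31+4)%997=242 [pair 2] h(16,51)=(16*31+51)%997=547 [pair 3] h(28,13)=(28*31+13)%997=881 [pair 4] -> [841, 413, 242, 547, 881]
  Sibling for proof at L0: 4
L2: h(841,413)=(841*31+413)%997=562 [pair 0] h(242,547)=(242*31+547)%997=73 [pair 1] h(881,881)=(881*31+881)%997=276 [pair 2] -> [562, 73, 276]
  Sibling for proof at L1: 547
L3: h(562,73)=(562*31+73)%997=546 [pair 0] h(276,276)=(276*31+276)%997=856 [pair 1] -> [546, 856]
  Sibling for proof at L2: 562
L4: h(546,856)=(546*31+856)%997=833 [pair 0] -> [833]
  Sibling for proof at L3: 856
Root: 833
Proof path (sibling hashes from leaf to root): [4, 547, 562, 856]

Answer: 4 547 562 856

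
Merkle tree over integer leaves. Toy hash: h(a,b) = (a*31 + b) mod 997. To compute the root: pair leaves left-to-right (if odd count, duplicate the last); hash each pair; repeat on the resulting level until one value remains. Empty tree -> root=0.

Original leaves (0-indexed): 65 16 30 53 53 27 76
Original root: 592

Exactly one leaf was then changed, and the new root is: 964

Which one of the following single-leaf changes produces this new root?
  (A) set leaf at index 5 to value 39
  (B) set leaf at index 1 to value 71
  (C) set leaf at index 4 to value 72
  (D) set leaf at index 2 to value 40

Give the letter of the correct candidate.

Answer: A

Derivation:
Original leaves: [65, 16, 30, 53, 53, 27, 76]
Target new root: 964
Try each candidate change and compute the resulting root:
Candidate A: set leaf[5] = 39 -> leaves = [65, 16, 30, 53, 53, 39, 76]
  L0: [65, 16, 30, 53, 53, 39, 76]
  L1: h(65,16)=(65*31+16)%997=37 h(30,53)=(30*31+53)%997=983 h(53,39)=(53*31+39)%997=685 h(76,76)=(76*31+76)%997=438 -> [37, 983, 685, 438]
  L2: h(37,983)=(37*31+983)%997=136 h(685,438)=(685*31+438)%997=736 -> [136, 736]
  L3: h(136,736)=(136*31+736)%997=964 -> [964]
  root = 964 == target 964  ** MATCH **
Candidate B: set leaf[1] = 71 -> leaves = [65, 71, 30, 53, 53, 27, 76]
  L0: [65, 71, 30, 53, 53, 27, 76]
  L1: h(65,71)=(65*31+71)%997=92 h(30,53)=(30*31+53)%997=983 h(53,27)=(53*31+27)%997=673 h(76,76)=(76*31+76)%997=438 -> [92, 983, 673, 438]
  L2: h(92,983)=(92*31+983)%997=844 h(673,438)=(673*31+438)%997=364 -> [844, 364]
  L3: h(844,364)=(844*31+364)%997=606 -> [606]
  root = 606 != target 964
Candidate C: set leaf[4] = 72 -> leaves = [65, 16, 30, 53, 72, 27, 76]
  L0: [65, 16, 30, 53, 72, 27, 76]
  L1: h(65,16)=(65*31+16)%997=37 h(30,53)=(30*31+53)%997=983 h(72,27)=(72*31+27)%997=265 h(76,76)=(76*31+76)%997=438 -> [37, 983, 265, 438]
  L2: h(37,983)=(37*31+983)%997=136 h(265,438)=(265*31+438)%997=677 -> [136, 677]
  L3: h(136,677)=(136*31+677)%997=905 -> [905]
  root = 905 != target 964
Candidate D: set leaf[2] = 40 -> leaves = [65, 16, 40, 53, 53, 27, 76]
  L0: [65, 16, 40, 53, 53, 27, 76]
  L1: h(65,16)=(65*31+16)%997=37 h(40,53)=(40*31+53)%997=296 h(53,27)=(53*31+27)%997=673 h(76,76)=(76*31+76)%997=438 -> [37, 296, 673, 438]
  L2: h(37,296)=(37*31+296)%997=446 h(673,438)=(673*31+438)%997=364 -> [446, 364]
  L3: h(446,364)=(446*31+364)%997=232 -> [232]
  root = 232 != target 964
Candidate A produces the target root.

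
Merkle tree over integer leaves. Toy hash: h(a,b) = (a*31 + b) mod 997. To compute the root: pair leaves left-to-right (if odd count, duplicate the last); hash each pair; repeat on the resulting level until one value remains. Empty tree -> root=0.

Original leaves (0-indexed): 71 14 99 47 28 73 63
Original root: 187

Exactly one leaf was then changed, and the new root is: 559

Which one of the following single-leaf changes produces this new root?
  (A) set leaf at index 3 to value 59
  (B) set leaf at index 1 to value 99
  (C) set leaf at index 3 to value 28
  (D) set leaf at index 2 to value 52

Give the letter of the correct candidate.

Original leaves: [71, 14, 99, 47, 28, 73, 63]
Target new root: 559
Try each candidate change and compute the resulting root:
Candidate A: set leaf[3] = 59 -> leaves = [71, 14, 99, 59, 28, 73, 63]
  L0: [71, 14, 99, 59, 28, 73, 63]
  L1: h(71,14)=(71*31+14)%997=221 h(99,59)=(99*31+59)%997=137 h(28,73)=(28*31+73)%997=941 h(63,63)=(63*31+63)%997=22 -> [221, 137, 941, 22]
  L2: h(221,137)=(221*31+137)%997=9 h(941,22)=(941*31+22)%997=280 -> [9, 280]
  L3: h(9,280)=(9*31+280)%997=559 -> [559]
  root = 559 == target 559  ** MATCH **
Candidate B: set leaf[1] = 99 -> leaves = [71, 99, 99, 47, 28, 73, 63]
  L0: [71, 99, 99, 47, 28, 73, 63]
  L1: h(71,99)=(71*31+99)%997=306 h(99,47)=(99*31+47)%997=125 h(28,73)=(28*31+73)%997=941 h(63,63)=(63*31+63)%997=22 -> [306, 125, 941, 22]
  L2: h(306,125)=(306*31+125)%997=638 h(941,22)=(941*31+22)%997=280 -> [638, 280]
  L3: h(638,280)=(638*31+280)%997=118 -> [118]
  root = 118 != target 559
Candidate C: set leaf[3] = 28 -> leaves = [71, 14, 99, 28, 28, 73, 63]
  L0: [71, 14, 99, 28, 28, 73, 63]
  L1: h(71,14)=(71*31+14)%997=221 h(99,28)=(99*31+28)%997=106 h(28,73)=(28*31+73)%997=941 h(63,63)=(63*31+63)%997=22 -> [221, 106, 941, 22]
  L2: h(221,106)=(221*31+106)%997=975 h(941,22)=(941*31+22)%997=280 -> [975, 280]
  L3: h(975,280)=(975*31+280)%997=595 -> [595]
  root = 595 != target 559
Candidate D: set leaf[2] = 52 -> leaves = [71, 14, 52, 47, 28, 73, 63]
  L0: [71, 14, 52, 47, 28, 73, 63]
  L1: h(71,14)=(71*31+14)%997=221 h(52,47)=(52*31+47)%997=662 h(28,73)=(28*31+73)%997=941 h(63,63)=(63*31+63)%997=22 -> [221, 662, 941, 22]
  L2: h(221,662)=(221*31+662)%997=534 h(941,22)=(941*31+22)%997=280 -> [534, 280]
  L3: h(534,280)=(534*31+280)%997=882 -> [882]
  root = 882 != target 559
Candidate A produces the target root.

Answer: A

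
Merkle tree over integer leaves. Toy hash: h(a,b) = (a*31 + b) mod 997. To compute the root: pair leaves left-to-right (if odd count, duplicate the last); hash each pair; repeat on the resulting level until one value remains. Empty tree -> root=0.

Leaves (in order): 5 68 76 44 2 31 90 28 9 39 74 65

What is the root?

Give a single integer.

Answer: 106

Derivation:
L0: [5, 68, 76, 44, 2, 31, 90, 28, 9, 39, 74, 65]
L1: h(5,68)=(5*31+68)%997=223 h(76,44)=(76*31+44)%997=406 h(2,31)=(2*31+31)%997=93 h(90,28)=(90*31+28)%997=824 h(9,39)=(9*31+39)%997=318 h(74,65)=(74*31+65)%997=365 -> [223, 406, 93, 824, 318, 365]
L2: h(223,406)=(223*31+406)%997=340 h(93,824)=(93*31+824)%997=716 h(318,365)=(318*31+365)%997=253 -> [340, 716, 253]
L3: h(340,716)=(340*31+716)%997=289 h(253,253)=(253*31+253)%997=120 -> [289, 120]
L4: h(289,120)=(289*31+120)%997=106 -> [106]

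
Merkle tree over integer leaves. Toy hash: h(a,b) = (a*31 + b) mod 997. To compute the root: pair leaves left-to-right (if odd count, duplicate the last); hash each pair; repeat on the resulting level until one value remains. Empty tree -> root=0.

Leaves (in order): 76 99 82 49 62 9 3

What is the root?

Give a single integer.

Answer: 54

Derivation:
L0: [76, 99, 82, 49, 62, 9, 3]
L1: h(76,99)=(76*31+99)%997=461 h(82,49)=(82*31+49)%997=597 h(62,9)=(62*31+9)%997=934 h(3,3)=(3*31+3)%997=96 -> [461, 597, 934, 96]
L2: h(461,597)=(461*31+597)%997=930 h(934,96)=(934*31+96)%997=137 -> [930, 137]
L3: h(930,137)=(930*31+137)%997=54 -> [54]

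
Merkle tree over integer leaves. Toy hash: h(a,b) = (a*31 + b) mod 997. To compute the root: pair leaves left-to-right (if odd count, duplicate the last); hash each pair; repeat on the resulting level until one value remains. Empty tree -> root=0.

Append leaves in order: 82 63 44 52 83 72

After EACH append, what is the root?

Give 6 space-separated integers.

After append 82 (leaves=[82]):
  L0: [82]
  root=82
After append 63 (leaves=[82, 63]):
  L0: [82, 63]
  L1: h(82,63)=(82*31+63)%997=611 -> [611]
  root=611
After append 44 (leaves=[82, 63, 44]):
  L0: [82, 63, 44]
  L1: h(82,63)=(82*31+63)%997=611 h(44,44)=(44*31+44)%997=411 -> [611, 411]
  L2: h(611,411)=(611*31+411)%997=409 -> [409]
  root=409
After append 52 (leaves=[82, 63, 44, 52]):
  L0: [82, 63, 44, 52]
  L1: h(82,63)=(82*31+63)%997=611 h(44,52)=(44*31+52)%997=419 -> [611, 419]
  L2: h(611,419)=(611*31+419)%997=417 -> [417]
  root=417
After append 83 (leaves=[82, 63, 44, 52, 83]):
  L0: [82, 63, 44, 52, 83]
  L1: h(82,63)=(82*31+63)%997=611 h(44,52)=(44*31+52)%997=419 h(83,83)=(83*31+83)%997=662 -> [611, 419, 662]
  L2: h(611,419)=(611*31+419)%997=417 h(662,662)=(662*31+662)%997=247 -> [417, 247]
  L3: h(417,247)=(417*31+247)%997=213 -> [213]
  root=213
After append 72 (leaves=[82, 63, 44, 52, 83, 72]):
  L0: [82, 63, 44, 52, 83, 72]
  L1: h(82,63)=(82*31+63)%997=611 h(44,52)=(44*31+52)%997=419 h(83,72)=(83*31+72)%997=651 -> [611, 419, 651]
  L2: h(611,419)=(611*31+419)%997=417 h(651,651)=(651*31+651)%997=892 -> [417, 892]
  L3: h(417,892)=(417*31+892)%997=858 -> [858]
  root=858

Answer: 82 611 409 417 213 858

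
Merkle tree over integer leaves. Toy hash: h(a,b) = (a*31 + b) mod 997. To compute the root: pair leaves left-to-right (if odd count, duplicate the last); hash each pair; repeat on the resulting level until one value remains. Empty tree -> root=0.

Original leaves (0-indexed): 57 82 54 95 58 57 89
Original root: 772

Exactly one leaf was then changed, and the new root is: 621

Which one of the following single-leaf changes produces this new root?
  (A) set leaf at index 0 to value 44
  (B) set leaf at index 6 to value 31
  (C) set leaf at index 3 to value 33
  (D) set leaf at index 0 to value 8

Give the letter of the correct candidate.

Original leaves: [57, 82, 54, 95, 58, 57, 89]
Target new root: 621
Try each candidate change and compute the resulting root:
Candidate A: set leaf[0] = 44 -> leaves = [44, 82, 54, 95, 58, 57, 89]
  L0: [44, 82, 54, 95, 58, 57, 89]
  L1: h(44,82)=(44*31+82)%997=449 h(54,95)=(54*31+95)%997=772 h(58,57)=(58*31+57)%997=858 h(89,89)=(89*31+89)%997=854 -> [449, 772, 858, 854]
  L2: h(449,772)=(449*31+772)%997=733 h(858,854)=(858*31+854)%997=533 -> [733, 533]
  L3: h(733,533)=(733*31+533)%997=325 -> [325]
  root = 325 != target 621
Candidate B: set leaf[6] = 31 -> leaves = [57, 82, 54, 95, 58, 57, 31]
  L0: [57, 82, 54, 95, 58, 57, 31]
  L1: h(57,82)=(57*31+82)%997=852 h(54,95)=(54*31+95)%997=772 h(58,57)=(58*31+57)%997=858 h(31,31)=(31*31+31)%997=992 -> [852, 772, 858, 992]
  L2: h(852,772)=(852*31+772)%997=265 h(858,992)=(858*31+992)%997=671 -> [265, 671]
  L3: h(265,671)=(265*31+671)%997=910 -> [910]
  root = 910 != target 621
Candidate C: set leaf[3] = 33 -> leaves = [57, 82, 54, 33, 58, 57, 89]
  L0: [57, 82, 54, 33, 58, 57, 89]
  L1: h(57,82)=(57*31+82)%997=852 h(54,33)=(54*31+33)%997=710 h(58,57)=(58*31+57)%997=858 h(89,89)=(89*31+89)%997=854 -> [852, 710, 858, 854]
  L2: h(852,710)=(852*31+710)%997=203 h(858,854)=(858*31+854)%997=533 -> [203, 533]
  L3: h(203,533)=(203*31+533)%997=844 -> [844]
  root = 844 != target 621
Candidate D: set leaf[0] = 8 -> leaves = [8, 82, 54, 95, 58, 57, 89]
  L0: [8, 82, 54, 95, 58, 57, 89]
  L1: h(8,82)=(8*31+82)%997=330 h(54,95)=(54*31+95)%997=772 h(58,57)=(58*31+57)%997=858 h(89,89)=(89*31+89)%997=854 -> [330, 772, 858, 854]
  L2: h(330,772)=(330*31+772)%997=35 h(858,854)=(858*31+854)%997=533 -> [35, 533]
  L3: h(35,533)=(35*31+533)%997=621 -> [621]
  root = 621 == target 621  ** MATCH **
Candidate D produces the target root.

Answer: D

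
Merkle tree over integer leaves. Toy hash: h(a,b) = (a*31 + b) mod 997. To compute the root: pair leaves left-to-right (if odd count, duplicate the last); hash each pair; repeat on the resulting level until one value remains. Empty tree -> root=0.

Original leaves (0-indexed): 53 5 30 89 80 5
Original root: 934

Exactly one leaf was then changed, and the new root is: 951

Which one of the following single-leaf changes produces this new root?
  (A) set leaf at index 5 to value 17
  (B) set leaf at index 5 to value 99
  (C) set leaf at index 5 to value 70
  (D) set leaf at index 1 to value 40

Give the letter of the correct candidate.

Original leaves: [53, 5, 30, 89, 80, 5]
Target new root: 951
Try each candidate change and compute the resulting root:
Candidate A: set leaf[5] = 17 -> leaves = [53, 5, 30, 89, 80, 17]
  L0: [53, 5, 30, 89, 80, 17]
  L1: h(53,5)=(53*31+5)%997=651 h(30,89)=(30*31+89)%997=22 h(80,17)=(80*31+17)%997=503 -> [651, 22, 503]
  L2: h(651,22)=(651*31+22)%997=263 h(503,503)=(503*31+503)%997=144 -> [263, 144]
  L3: h(263,144)=(263*31+144)%997=321 -> [321]
  root = 321 != target 951
Candidate B: set leaf[5] = 99 -> leaves = [53, 5, 30, 89, 80, 99]
  L0: [53, 5, 30, 89, 80, 99]
  L1: h(53,5)=(53*31+5)%997=651 h(30,89)=(30*31+89)%997=22 h(80,99)=(80*31+99)%997=585 -> [651, 22, 585]
  L2: h(651,22)=(651*31+22)%997=263 h(585,585)=(585*31+585)%997=774 -> [263, 774]
  L3: h(263,774)=(263*31+774)%997=951 -> [951]
  root = 951 == target 951  ** MATCH **
Candidate C: set leaf[5] = 70 -> leaves = [53, 5, 30, 89, 80, 70]
  L0: [53, 5, 30, 89, 80, 70]
  L1: h(53,5)=(53*31+5)%997=651 h(30,89)=(30*31+89)%997=22 h(80,70)=(80*31+70)%997=556 -> [651, 22, 556]
  L2: h(651,22)=(651*31+22)%997=263 h(556,556)=(556*31+556)%997=843 -> [263, 843]
  L3: h(263,843)=(263*31+843)%997=23 -> [23]
  root = 23 != target 951
Candidate D: set leaf[1] = 40 -> leaves = [53, 40, 30, 89, 80, 5]
  L0: [53, 40, 30, 89, 80, 5]
  L1: h(53,40)=(53*31+40)%997=686 h(30,89)=(30*31+89)%997=22 h(80,5)=(80*31+5)%997=491 -> [686, 22, 491]
  L2: h(686,22)=(686*31+22)%997=351 h(491,491)=(491*31+491)%997=757 -> [351, 757]
  L3: h(351,757)=(351*31+757)%997=671 -> [671]
  root = 671 != target 951
Candidate B produces the target root.

Answer: B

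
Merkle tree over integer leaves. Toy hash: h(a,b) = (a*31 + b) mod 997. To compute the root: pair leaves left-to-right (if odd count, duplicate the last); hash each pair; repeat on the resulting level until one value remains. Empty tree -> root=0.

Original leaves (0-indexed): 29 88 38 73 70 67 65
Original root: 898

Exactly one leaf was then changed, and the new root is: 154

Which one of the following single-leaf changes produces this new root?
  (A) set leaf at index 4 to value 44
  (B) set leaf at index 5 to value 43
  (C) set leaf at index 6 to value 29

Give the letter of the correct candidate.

Answer: B

Derivation:
Original leaves: [29, 88, 38, 73, 70, 67, 65]
Target new root: 154
Try each candidate change and compute the resulting root:
Candidate A: set leaf[4] = 44 -> leaves = [29, 88, 38, 73, 44, 67, 65]
  L0: [29, 88, 38, 73, 44, 67, 65]
  L1: h(29,88)=(29*31+88)%997=987 h(38,73)=(38*31+73)%997=254 h(44,67)=(44*31+67)%997=434 h(65,65)=(65*31+65)%997=86 -> [987, 254, 434, 86]
  L2: h(987,254)=(987*31+254)%997=941 h(434,86)=(434*31+86)%997=579 -> [941, 579]
  L3: h(941,579)=(941*31+579)%997=837 -> [837]
  root = 837 != target 154
Candidate B: set leaf[5] = 43 -> leaves = [29, 88, 38, 73, 70, 43, 65]
  L0: [29, 88, 38, 73, 70, 43, 65]
  L1: h(29,88)=(29*31+88)%997=987 h(38,73)=(38*31+73)%997=254 h(70,43)=(70*31+43)%997=219 h(65,65)=(65*31+65)%997=86 -> [987, 254, 219, 86]
  L2: h(987,254)=(987*31+254)%997=941 h(219,86)=(219*31+86)%997=893 -> [941, 893]
  L3: h(941,893)=(941*31+893)%997=154 -> [154]
  root = 154 == target 154  ** MATCH **
Candidate C: set leaf[6] = 29 -> leaves = [29, 88, 38, 73, 70, 67, 29]
  L0: [29, 88, 38, 73, 70, 67, 29]
  L1: h(29,88)=(29*31+88)%997=987 h(38,73)=(38*31+73)%997=254 h(70,67)=(70*31+67)%997=243 h(29,29)=(29*31+29)%997=928 -> [987, 254, 243, 928]
  L2: h(987,254)=(987*31+254)%997=941 h(243,928)=(243*31+928)%997=485 -> [941, 485]
  L3: h(941,485)=(941*31+485)%997=743 -> [743]
  root = 743 != target 154
Candidate B produces the target root.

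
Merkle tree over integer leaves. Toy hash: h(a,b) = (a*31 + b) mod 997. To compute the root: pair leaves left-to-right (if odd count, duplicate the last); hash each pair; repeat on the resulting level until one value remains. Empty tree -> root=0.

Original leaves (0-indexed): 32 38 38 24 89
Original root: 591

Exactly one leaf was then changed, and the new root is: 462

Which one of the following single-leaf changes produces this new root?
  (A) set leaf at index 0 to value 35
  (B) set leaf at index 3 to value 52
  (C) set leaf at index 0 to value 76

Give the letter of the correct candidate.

Answer: B

Derivation:
Original leaves: [32, 38, 38, 24, 89]
Target new root: 462
Try each candidate change and compute the resulting root:
Candidate A: set leaf[0] = 35 -> leaves = [35, 38, 38, 24, 89]
  L0: [35, 38, 38, 24, 89]
  L1: h(35,38)=(35*31+38)%997=126 h(38,24)=(38*31+24)%997=205 h(89,89)=(89*31+89)%997=854 -> [126, 205, 854]
  L2: h(126,205)=(126*31+205)%997=123 h(854,854)=(854*31+854)%997=409 -> [123, 409]
  L3: h(123,409)=(123*31+409)%997=234 -> [234]
  root = 234 != target 462
Candidate B: set leaf[3] = 52 -> leaves = [32, 38, 38, 52, 89]
  L0: [32, 38, 38, 52, 89]
  L1: h(32,38)=(32*31+38)%997=33 h(38,52)=(38*31+52)%997=233 h(89,89)=(89*31+89)%997=854 -> [33, 233, 854]
  L2: h(33,233)=(33*31+233)%997=259 h(854,854)=(854*31+854)%997=409 -> [259, 409]
  L3: h(259,409)=(259*31+409)%997=462 -> [462]
  root = 462 == target 462  ** MATCH **
Candidate C: set leaf[0] = 76 -> leaves = [76, 38, 38, 24, 89]
  L0: [76, 38, 38, 24, 89]
  L1: h(76,38)=(76*31+38)%997=400 h(38,24)=(38*31+24)%997=205 h(89,89)=(89*31+89)%997=854 -> [400, 205, 854]
  L2: h(400,205)=(400*31+205)%997=641 h(854,854)=(854*31+854)%997=409 -> [641, 409]
  L3: h(641,409)=(641*31+409)%997=340 -> [340]
  root = 340 != target 462
Candidate B produces the target root.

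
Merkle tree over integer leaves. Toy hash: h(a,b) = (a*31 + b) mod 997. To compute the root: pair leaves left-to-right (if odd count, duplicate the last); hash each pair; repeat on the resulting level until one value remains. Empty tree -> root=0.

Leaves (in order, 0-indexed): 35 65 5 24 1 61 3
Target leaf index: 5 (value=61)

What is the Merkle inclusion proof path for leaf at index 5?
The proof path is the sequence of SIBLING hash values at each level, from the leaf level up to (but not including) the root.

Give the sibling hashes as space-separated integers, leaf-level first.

L0 (leaves): [35, 65, 5, 24, 1, 61, 3], target index=5
L1: h(35,65)=(35*31+65)%997=153 [pair 0] h(5,24)=(5*31+24)%997=179 [pair 1] h(1,61)=(1*31+61)%997=92 [pair 2] h(3,3)=(3*31+3)%997=96 [pair 3] -> [153, 179, 92, 96]
  Sibling for proof at L0: 1
L2: h(153,179)=(153*31+179)%997=934 [pair 0] h(92,96)=(92*31+96)%997=954 [pair 1] -> [934, 954]
  Sibling for proof at L1: 96
L3: h(934,954)=(934*31+954)%997=995 [pair 0] -> [995]
  Sibling for proof at L2: 934
Root: 995
Proof path (sibling hashes from leaf to root): [1, 96, 934]

Answer: 1 96 934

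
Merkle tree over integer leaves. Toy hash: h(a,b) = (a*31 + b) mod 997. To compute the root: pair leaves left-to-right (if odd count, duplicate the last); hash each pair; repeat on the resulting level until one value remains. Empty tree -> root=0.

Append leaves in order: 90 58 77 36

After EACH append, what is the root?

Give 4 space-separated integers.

After append 90 (leaves=[90]):
  L0: [90]
  root=90
After append 58 (leaves=[90, 58]):
  L0: [90, 58]
  L1: h(90,58)=(90*31+58)%997=854 -> [854]
  root=854
After append 77 (leaves=[90, 58, 77]):
  L0: [90, 58, 77]
  L1: h(90,58)=(90*31+58)%997=854 h(77,77)=(77*31+77)%997=470 -> [854, 470]
  L2: h(854,470)=(854*31+470)%997=25 -> [25]
  root=25
After append 36 (leaves=[90, 58, 77, 36]):
  L0: [90, 58, 77, 36]
  L1: h(90,58)=(90*31+58)%997=854 h(77,36)=(77*31+36)%997=429 -> [854, 429]
  L2: h(854,429)=(854*31+429)%997=981 -> [981]
  root=981

Answer: 90 854 25 981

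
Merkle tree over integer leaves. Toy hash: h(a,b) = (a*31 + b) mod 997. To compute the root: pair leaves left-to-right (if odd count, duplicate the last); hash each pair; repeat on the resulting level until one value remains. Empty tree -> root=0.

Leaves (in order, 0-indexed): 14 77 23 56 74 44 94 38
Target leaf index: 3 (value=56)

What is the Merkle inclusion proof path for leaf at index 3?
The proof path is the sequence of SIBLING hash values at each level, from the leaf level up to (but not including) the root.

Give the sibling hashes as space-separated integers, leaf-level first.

Answer: 23 511 655

Derivation:
L0 (leaves): [14, 77, 23, 56, 74, 44, 94, 38], target index=3
L1: h(14,77)=(14*31+77)%997=511 [pair 0] h(23,56)=(23*31+56)%997=769 [pair 1] h(74,44)=(74*31+44)%997=344 [pair 2] h(94,38)=(94*31+38)%997=958 [pair 3] -> [511, 769, 344, 958]
  Sibling for proof at L0: 23
L2: h(511,769)=(511*31+769)%997=658 [pair 0] h(344,958)=(344*31+958)%997=655 [pair 1] -> [658, 655]
  Sibling for proof at L1: 511
L3: h(658,655)=(658*31+655)%997=116 [pair 0] -> [116]
  Sibling for proof at L2: 655
Root: 116
Proof path (sibling hashes from leaf to root): [23, 511, 655]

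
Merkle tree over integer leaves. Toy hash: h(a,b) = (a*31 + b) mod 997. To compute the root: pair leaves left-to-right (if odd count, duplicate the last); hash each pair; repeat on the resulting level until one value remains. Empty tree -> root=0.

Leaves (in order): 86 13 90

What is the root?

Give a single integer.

Answer: 187

Derivation:
L0: [86, 13, 90]
L1: h(86,13)=(86*31+13)%997=685 h(90,90)=(90*31+90)%997=886 -> [685, 886]
L2: h(685,886)=(685*31+886)%997=187 -> [187]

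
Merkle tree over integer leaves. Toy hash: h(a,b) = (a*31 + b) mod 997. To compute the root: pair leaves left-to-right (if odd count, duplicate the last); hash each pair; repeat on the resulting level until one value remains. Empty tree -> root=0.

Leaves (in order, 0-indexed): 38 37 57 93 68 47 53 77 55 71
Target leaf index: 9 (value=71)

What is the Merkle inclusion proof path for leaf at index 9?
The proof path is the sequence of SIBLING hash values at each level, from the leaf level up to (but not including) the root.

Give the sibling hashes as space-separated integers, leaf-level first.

L0 (leaves): [38, 37, 57, 93, 68, 47, 53, 77, 55, 71], target index=9
L1: h(38,37)=(38*31+37)%997=218 [pair 0] h(57,93)=(57*31+93)%997=863 [pair 1] h(68,47)=(68*31+47)%997=161 [pair 2] h(53,77)=(53*31+77)%997=723 [pair 3] h(55,71)=(55*31+71)%997=779 [pair 4] -> [218, 863, 161, 723, 779]
  Sibling for proof at L0: 55
L2: h(218,863)=(218*31+863)%997=642 [pair 0] h(161,723)=(161*31+723)%997=729 [pair 1] h(779,779)=(779*31+779)%997=3 [pair 2] -> [642, 729, 3]
  Sibling for proof at L1: 779
L3: h(642,729)=(642*31+729)%997=691 [pair 0] h(3,3)=(3*31+3)%997=96 [pair 1] -> [691, 96]
  Sibling for proof at L2: 3
L4: h(691,96)=(691*31+96)%997=580 [pair 0] -> [580]
  Sibling for proof at L3: 691
Root: 580
Proof path (sibling hashes from leaf to root): [55, 779, 3, 691]

Answer: 55 779 3 691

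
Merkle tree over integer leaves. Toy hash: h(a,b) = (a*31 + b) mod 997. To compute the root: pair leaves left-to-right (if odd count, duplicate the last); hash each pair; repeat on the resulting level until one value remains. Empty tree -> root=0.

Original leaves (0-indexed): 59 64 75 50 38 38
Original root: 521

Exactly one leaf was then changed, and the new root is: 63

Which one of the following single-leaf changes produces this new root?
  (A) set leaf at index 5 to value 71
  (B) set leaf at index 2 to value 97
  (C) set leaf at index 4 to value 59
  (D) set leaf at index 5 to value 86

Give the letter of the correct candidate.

Original leaves: [59, 64, 75, 50, 38, 38]
Target new root: 63
Try each candidate change and compute the resulting root:
Candidate A: set leaf[5] = 71 -> leaves = [59, 64, 75, 50, 38, 71]
  L0: [59, 64, 75, 50, 38, 71]
  L1: h(59,64)=(59*31+64)%997=896 h(75,50)=(75*31+50)%997=381 h(38,71)=(38*31+71)%997=252 -> [896, 381, 252]
  L2: h(896,381)=(896*31+381)%997=241 h(252,252)=(252*31+252)%997=88 -> [241, 88]
  L3: h(241,88)=(241*31+88)%997=580 -> [580]
  root = 580 != target 63
Candidate B: set leaf[2] = 97 -> leaves = [59, 64, 97, 50, 38, 38]
  L0: [59, 64, 97, 50, 38, 38]
  L1: h(59,64)=(59*31+64)%997=896 h(97,50)=(97*31+50)%997=66 h(38,38)=(38*31+38)%997=219 -> [896, 66, 219]
  L2: h(896,66)=(896*31+66)%997=923 h(219,219)=(219*31+219)%997=29 -> [923, 29]
  L3: h(923,29)=(923*31+29)%997=726 -> [726]
  root = 726 != target 63
Candidate C: set leaf[4] = 59 -> leaves = [59, 64, 75, 50, 59, 38]
  L0: [59, 64, 75, 50, 59, 38]
  L1: h(59,64)=(59*31+64)%997=896 h(75,50)=(75*31+50)%997=381 h(59,38)=(59*31+38)%997=870 -> [896, 381, 870]
  L2: h(896,381)=(896*31+381)%997=241 h(870,870)=(870*31+870)%997=921 -> [241, 921]
  L3: h(241,921)=(241*31+921)%997=416 -> [416]
  root = 416 != target 63
Candidate D: set leaf[5] = 86 -> leaves = [59, 64, 75, 50, 38, 86]
  L0: [59, 64, 75, 50, 38, 86]
  L1: h(59,64)=(59*31+64)%997=896 h(75,50)=(75*31+50)%997=381 h(38,86)=(38*31+86)%997=267 -> [896, 381, 267]
  L2: h(896,381)=(896*31+381)%997=241 h(267,267)=(267*31+267)%997=568 -> [241, 568]
  L3: h(241,568)=(241*31+568)%997=63 -> [63]
  root = 63 == target 63  ** MATCH **
Candidate D produces the target root.

Answer: D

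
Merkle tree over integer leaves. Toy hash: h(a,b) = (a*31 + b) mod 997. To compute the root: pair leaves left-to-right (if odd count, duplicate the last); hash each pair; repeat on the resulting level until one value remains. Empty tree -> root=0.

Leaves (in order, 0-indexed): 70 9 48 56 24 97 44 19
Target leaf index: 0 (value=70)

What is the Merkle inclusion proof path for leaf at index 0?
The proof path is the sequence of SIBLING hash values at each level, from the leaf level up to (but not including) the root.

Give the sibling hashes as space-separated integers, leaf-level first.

Answer: 9 547 535

Derivation:
L0 (leaves): [70, 9, 48, 56, 24, 97, 44, 19], target index=0
L1: h(70,9)=(70*31+9)%997=185 [pair 0] h(48,56)=(48*31+56)%997=547 [pair 1] h(24,97)=(24*31+97)%997=841 [pair 2] h(44,19)=(44*31+19)%997=386 [pair 3] -> [185, 547, 841, 386]
  Sibling for proof at L0: 9
L2: h(185,547)=(185*31+547)%997=300 [pair 0] h(841,386)=(841*31+386)%997=535 [pair 1] -> [300, 535]
  Sibling for proof at L1: 547
L3: h(300,535)=(300*31+535)%997=862 [pair 0] -> [862]
  Sibling for proof at L2: 535
Root: 862
Proof path (sibling hashes from leaf to root): [9, 547, 535]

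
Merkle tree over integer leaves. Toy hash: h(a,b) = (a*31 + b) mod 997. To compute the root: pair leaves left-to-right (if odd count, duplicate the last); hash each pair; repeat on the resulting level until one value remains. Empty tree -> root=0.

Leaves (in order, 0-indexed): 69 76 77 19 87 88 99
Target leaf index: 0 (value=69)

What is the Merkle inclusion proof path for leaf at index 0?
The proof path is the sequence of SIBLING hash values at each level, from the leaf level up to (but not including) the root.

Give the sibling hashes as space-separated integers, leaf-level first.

Answer: 76 412 770

Derivation:
L0 (leaves): [69, 76, 77, 19, 87, 88, 99], target index=0
L1: h(69,76)=(69*31+76)%997=221 [pair 0] h(77,19)=(77*31+19)%997=412 [pair 1] h(87,88)=(87*31+88)%997=791 [pair 2] h(99,99)=(99*31+99)%997=177 [pair 3] -> [221, 412, 791, 177]
  Sibling for proof at L0: 76
L2: h(221,412)=(221*31+412)%997=284 [pair 0] h(791,177)=(791*31+177)%997=770 [pair 1] -> [284, 770]
  Sibling for proof at L1: 412
L3: h(284,770)=(284*31+770)%997=601 [pair 0] -> [601]
  Sibling for proof at L2: 770
Root: 601
Proof path (sibling hashes from leaf to root): [76, 412, 770]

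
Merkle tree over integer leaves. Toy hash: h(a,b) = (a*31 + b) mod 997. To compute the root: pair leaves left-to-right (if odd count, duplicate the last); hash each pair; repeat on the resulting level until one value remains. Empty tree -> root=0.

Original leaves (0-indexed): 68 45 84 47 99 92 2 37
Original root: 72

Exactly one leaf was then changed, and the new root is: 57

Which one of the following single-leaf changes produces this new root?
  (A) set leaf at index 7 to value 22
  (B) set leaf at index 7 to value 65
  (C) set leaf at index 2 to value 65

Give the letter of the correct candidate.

Original leaves: [68, 45, 84, 47, 99, 92, 2, 37]
Target new root: 57
Try each candidate change and compute the resulting root:
Candidate A: set leaf[7] = 22 -> leaves = [68, 45, 84, 47, 99, 92, 2, 22]
  L0: [68, 45, 84, 47, 99, 92, 2, 22]
  L1: h(68,45)=(68*31+45)%997=159 h(84,47)=(84*31+47)%997=657 h(99,92)=(99*31+92)%997=170 h(2,22)=(2*31+22)%997=84 -> [159, 657, 170, 84]
  L2: h(159,657)=(159*31+657)%997=601 h(170,84)=(170*31+84)%997=369 -> [601, 369]
  L3: h(601,369)=(601*31+369)%997=57 -> [57]
  root = 57 == target 57  ** MATCH **
Candidate B: set leaf[7] = 65 -> leaves = [68, 45, 84, 47, 99, 92, 2, 65]
  L0: [68, 45, 84, 47, 99, 92, 2, 65]
  L1: h(68,45)=(68*31+45)%997=159 h(84,47)=(84*31+47)%997=657 h(99,92)=(99*31+92)%997=170 h(2,65)=(2*31+65)%997=127 -> [159, 657, 170, 127]
  L2: h(159,657)=(159*31+657)%997=601 h(170,127)=(170*31+127)%997=412 -> [601, 412]
  L3: h(601,412)=(601*31+412)%997=100 -> [100]
  root = 100 != target 57
Candidate C: set leaf[2] = 65 -> leaves = [68, 45, 65, 47, 99, 92, 2, 37]
  L0: [68, 45, 65, 47, 99, 92, 2, 37]
  L1: h(68,45)=(68*31+45)%997=159 h(65,47)=(65*31+47)%997=68 h(99,92)=(99*31+92)%997=170 h(2,37)=(2*31+37)%997=99 -> [159, 68, 170, 99]
  L2: h(159,68)=(159*31+68)%997=12 h(170,99)=(170*31+99)%997=384 -> [12, 384]
  L3: h(12,384)=(12*31+384)%997=756 -> [756]
  root = 756 != target 57
Candidate A produces the target root.

Answer: A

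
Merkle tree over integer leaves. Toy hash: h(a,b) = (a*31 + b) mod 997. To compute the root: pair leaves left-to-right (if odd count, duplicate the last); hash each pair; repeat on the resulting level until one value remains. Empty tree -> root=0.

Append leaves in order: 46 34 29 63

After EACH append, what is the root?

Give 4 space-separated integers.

After append 46 (leaves=[46]):
  L0: [46]
  root=46
After append 34 (leaves=[46, 34]):
  L0: [46, 34]
  L1: h(46,34)=(46*31+34)%997=463 -> [463]
  root=463
After append 29 (leaves=[46, 34, 29]):
  L0: [46, 34, 29]
  L1: h(46,34)=(46*31+34)%997=463 h(29,29)=(29*31+29)%997=928 -> [463, 928]
  L2: h(463,928)=(463*31+928)%997=326 -> [326]
  root=326
After append 63 (leaves=[46, 34, 29, 63]):
  L0: [46, 34, 29, 63]
  L1: h(46,34)=(46*31+34)%997=463 h(29,63)=(29*31+63)%997=962 -> [463, 962]
  L2: h(463,962)=(463*31+962)%997=360 -> [360]
  root=360

Answer: 46 463 326 360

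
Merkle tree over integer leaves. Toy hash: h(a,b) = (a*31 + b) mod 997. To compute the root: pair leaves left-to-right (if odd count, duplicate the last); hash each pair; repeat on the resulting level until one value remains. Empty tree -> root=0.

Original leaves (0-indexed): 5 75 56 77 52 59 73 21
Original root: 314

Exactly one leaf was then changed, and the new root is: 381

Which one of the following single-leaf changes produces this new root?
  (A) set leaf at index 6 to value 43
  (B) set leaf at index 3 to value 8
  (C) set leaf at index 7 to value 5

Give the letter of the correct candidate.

Original leaves: [5, 75, 56, 77, 52, 59, 73, 21]
Target new root: 381
Try each candidate change and compute the resulting root:
Candidate A: set leaf[6] = 43 -> leaves = [5, 75, 56, 77, 52, 59, 43, 21]
  L0: [5, 75, 56, 77, 52, 59, 43, 21]
  L1: h(5,75)=(5*31+75)%997=230 h(56,77)=(56*31+77)%997=816 h(52,59)=(52*31+59)%997=674 h(43,21)=(43*31+21)%997=357 -> [230, 816, 674, 357]
  L2: h(230,816)=(230*31+816)%997=967 h(674,357)=(674*31+357)%997=314 -> [967, 314]
  L3: h(967,314)=(967*31+314)%997=381 -> [381]
  root = 381 == target 381  ** MATCH **
Candidate B: set leaf[3] = 8 -> leaves = [5, 75, 56, 8, 52, 59, 73, 21]
  L0: [5, 75, 56, 8, 52, 59, 73, 21]
  L1: h(5,75)=(5*31+75)%997=230 h(56,8)=(56*31+8)%997=747 h(52,59)=(52*31+59)%997=674 h(73,21)=(73*31+21)%997=290 -> [230, 747, 674, 290]
  L2: h(230,747)=(230*31+747)%997=898 h(674,290)=(674*31+290)%997=247 -> [898, 247]
  L3: h(898,247)=(898*31+247)%997=169 -> [169]
  root = 169 != target 381
Candidate C: set leaf[7] = 5 -> leaves = [5, 75, 56, 77, 52, 59, 73, 5]
  L0: [5, 75, 56, 77, 52, 59, 73, 5]
  L1: h(5,75)=(5*31+75)%997=230 h(56,77)=(56*31+77)%997=816 h(52,59)=(52*31+59)%997=674 h(73,5)=(73*31+5)%997=274 -> [230, 816, 674, 274]
  L2: h(230,816)=(230*31+816)%997=967 h(674,274)=(674*31+274)%997=231 -> [967, 231]
  L3: h(967,231)=(967*31+231)%997=298 -> [298]
  root = 298 != target 381
Candidate A produces the target root.

Answer: A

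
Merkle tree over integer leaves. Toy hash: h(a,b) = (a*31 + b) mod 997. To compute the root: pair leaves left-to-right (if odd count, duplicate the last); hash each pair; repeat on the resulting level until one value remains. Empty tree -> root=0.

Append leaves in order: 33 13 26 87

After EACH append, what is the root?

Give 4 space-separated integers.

Answer: 33 39 47 108

Derivation:
After append 33 (leaves=[33]):
  L0: [33]
  root=33
After append 13 (leaves=[33, 13]):
  L0: [33, 13]
  L1: h(33,13)=(33*31+13)%997=39 -> [39]
  root=39
After append 26 (leaves=[33, 13, 26]):
  L0: [33, 13, 26]
  L1: h(33,13)=(33*31+13)%997=39 h(26,26)=(26*31+26)%997=832 -> [39, 832]
  L2: h(39,832)=(39*31+832)%997=47 -> [47]
  root=47
After append 87 (leaves=[33, 13, 26, 87]):
  L0: [33, 13, 26, 87]
  L1: h(33,13)=(33*31+13)%997=39 h(26,87)=(26*31+87)%997=893 -> [39, 893]
  L2: h(39,893)=(39*31+893)%997=108 -> [108]
  root=108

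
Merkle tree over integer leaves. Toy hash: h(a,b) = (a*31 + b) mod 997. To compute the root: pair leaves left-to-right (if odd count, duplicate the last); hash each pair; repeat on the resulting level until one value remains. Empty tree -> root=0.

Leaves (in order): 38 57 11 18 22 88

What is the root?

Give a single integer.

Answer: 282

Derivation:
L0: [38, 57, 11, 18, 22, 88]
L1: h(38,57)=(38*31+57)%997=238 h(11,18)=(11*31+18)%997=359 h(22,88)=(22*31+88)%997=770 -> [238, 359, 770]
L2: h(238,359)=(238*31+359)%997=758 h(770,770)=(770*31+770)%997=712 -> [758, 712]
L3: h(758,712)=(758*31+712)%997=282 -> [282]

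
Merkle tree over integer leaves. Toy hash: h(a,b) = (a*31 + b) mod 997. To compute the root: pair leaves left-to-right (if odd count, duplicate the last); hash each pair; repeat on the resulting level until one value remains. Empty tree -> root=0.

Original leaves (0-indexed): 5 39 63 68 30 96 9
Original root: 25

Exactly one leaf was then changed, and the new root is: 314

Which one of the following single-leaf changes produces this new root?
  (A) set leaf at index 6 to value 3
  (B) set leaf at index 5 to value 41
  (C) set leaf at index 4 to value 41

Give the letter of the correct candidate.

Original leaves: [5, 39, 63, 68, 30, 96, 9]
Target new root: 314
Try each candidate change and compute the resulting root:
Candidate A: set leaf[6] = 3 -> leaves = [5, 39, 63, 68, 30, 96, 3]
  L0: [5, 39, 63, 68, 30, 96, 3]
  L1: h(5,39)=(5*31+39)%997=194 h(63,68)=(63*31+68)%997=27 h(30,96)=(30*31+96)%997=29 h(3,3)=(3*31+3)%997=96 -> [194, 27, 29, 96]
  L2: h(194,27)=(194*31+27)%997=59 h(29,96)=(29*31+96)%997=995 -> [59, 995]
  L3: h(59,995)=(59*31+995)%997=830 -> [830]
  root = 830 != target 314
Candidate B: set leaf[5] = 41 -> leaves = [5, 39, 63, 68, 30, 41, 9]
  L0: [5, 39, 63, 68, 30, 41, 9]
  L1: h(5,39)=(5*31+39)%997=194 h(63,68)=(63*31+68)%997=27 h(30,41)=(30*31+41)%997=971 h(9,9)=(9*31+9)%997=288 -> [194, 27, 971, 288]
  L2: h(194,27)=(194*31+27)%997=59 h(971,288)=(971*31+288)%997=479 -> [59, 479]
  L3: h(59,479)=(59*31+479)%997=314 -> [314]
  root = 314 == target 314  ** MATCH **
Candidate C: set leaf[4] = 41 -> leaves = [5, 39, 63, 68, 41, 96, 9]
  L0: [5, 39, 63, 68, 41, 96, 9]
  L1: h(5,39)=(5*31+39)%997=194 h(63,68)=(63*31+68)%997=27 h(41,96)=(41*31+96)%997=370 h(9,9)=(9*31+9)%997=288 -> [194, 27, 370, 288]
  L2: h(194,27)=(194*31+27)%997=59 h(370,288)=(370*31+288)%997=791 -> [59, 791]
  L3: h(59,791)=(59*31+791)%997=626 -> [626]
  root = 626 != target 314
Candidate B produces the target root.

Answer: B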